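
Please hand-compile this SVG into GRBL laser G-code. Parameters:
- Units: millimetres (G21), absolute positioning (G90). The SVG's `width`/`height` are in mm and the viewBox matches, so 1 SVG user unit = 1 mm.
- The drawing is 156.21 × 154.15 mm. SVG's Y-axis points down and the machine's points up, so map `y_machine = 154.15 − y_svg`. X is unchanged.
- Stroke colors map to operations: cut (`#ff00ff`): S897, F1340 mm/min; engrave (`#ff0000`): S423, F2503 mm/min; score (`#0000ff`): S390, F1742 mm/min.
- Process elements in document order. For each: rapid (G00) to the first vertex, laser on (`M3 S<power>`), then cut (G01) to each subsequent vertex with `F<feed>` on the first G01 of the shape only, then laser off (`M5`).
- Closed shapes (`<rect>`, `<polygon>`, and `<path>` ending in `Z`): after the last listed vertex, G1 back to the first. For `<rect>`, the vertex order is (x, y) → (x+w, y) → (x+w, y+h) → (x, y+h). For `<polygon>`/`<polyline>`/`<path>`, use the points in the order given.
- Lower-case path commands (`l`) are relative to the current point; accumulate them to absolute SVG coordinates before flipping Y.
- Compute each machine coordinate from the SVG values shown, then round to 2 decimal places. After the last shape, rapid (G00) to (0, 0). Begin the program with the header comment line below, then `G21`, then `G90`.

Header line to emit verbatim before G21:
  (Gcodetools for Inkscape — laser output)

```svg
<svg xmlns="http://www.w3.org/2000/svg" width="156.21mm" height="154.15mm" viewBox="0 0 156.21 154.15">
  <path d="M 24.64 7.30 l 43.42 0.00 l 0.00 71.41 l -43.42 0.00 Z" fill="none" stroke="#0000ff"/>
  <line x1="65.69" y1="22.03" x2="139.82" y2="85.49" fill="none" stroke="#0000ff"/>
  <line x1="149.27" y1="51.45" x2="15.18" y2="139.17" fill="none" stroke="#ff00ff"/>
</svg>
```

1 u = 1 mm; y_m = 154.15 − y.

[1] `<path>` rectangle, #0000ff→score S390 F1742: (24.64,146.85) → (68.06,146.85) → (68.06,75.44) → (24.64,75.44) → (24.64,146.85) (closed)

[2] `<line>` line segment, #0000ff→score S390 F1742: (65.69,132.12) → (139.82,68.66)

[3] `<line>` line segment, #ff00ff→cut S897 F1340: (149.27,102.70) → (15.18,14.98)

(Gcodetools for Inkscape — laser output)
G21
G90
G00 X24.64 Y146.85
M3 S390
G01 X68.06 Y146.85 F1742
G01 X68.06 Y75.44
G01 X24.64 Y75.44
G01 X24.64 Y146.85
M5
G00 X65.69 Y132.12
M3 S390
G01 X139.82 Y68.66 F1742
M5
G00 X149.27 Y102.70
M3 S897
G01 X15.18 Y14.98 F1340
M5
G00 X0.00 Y0.00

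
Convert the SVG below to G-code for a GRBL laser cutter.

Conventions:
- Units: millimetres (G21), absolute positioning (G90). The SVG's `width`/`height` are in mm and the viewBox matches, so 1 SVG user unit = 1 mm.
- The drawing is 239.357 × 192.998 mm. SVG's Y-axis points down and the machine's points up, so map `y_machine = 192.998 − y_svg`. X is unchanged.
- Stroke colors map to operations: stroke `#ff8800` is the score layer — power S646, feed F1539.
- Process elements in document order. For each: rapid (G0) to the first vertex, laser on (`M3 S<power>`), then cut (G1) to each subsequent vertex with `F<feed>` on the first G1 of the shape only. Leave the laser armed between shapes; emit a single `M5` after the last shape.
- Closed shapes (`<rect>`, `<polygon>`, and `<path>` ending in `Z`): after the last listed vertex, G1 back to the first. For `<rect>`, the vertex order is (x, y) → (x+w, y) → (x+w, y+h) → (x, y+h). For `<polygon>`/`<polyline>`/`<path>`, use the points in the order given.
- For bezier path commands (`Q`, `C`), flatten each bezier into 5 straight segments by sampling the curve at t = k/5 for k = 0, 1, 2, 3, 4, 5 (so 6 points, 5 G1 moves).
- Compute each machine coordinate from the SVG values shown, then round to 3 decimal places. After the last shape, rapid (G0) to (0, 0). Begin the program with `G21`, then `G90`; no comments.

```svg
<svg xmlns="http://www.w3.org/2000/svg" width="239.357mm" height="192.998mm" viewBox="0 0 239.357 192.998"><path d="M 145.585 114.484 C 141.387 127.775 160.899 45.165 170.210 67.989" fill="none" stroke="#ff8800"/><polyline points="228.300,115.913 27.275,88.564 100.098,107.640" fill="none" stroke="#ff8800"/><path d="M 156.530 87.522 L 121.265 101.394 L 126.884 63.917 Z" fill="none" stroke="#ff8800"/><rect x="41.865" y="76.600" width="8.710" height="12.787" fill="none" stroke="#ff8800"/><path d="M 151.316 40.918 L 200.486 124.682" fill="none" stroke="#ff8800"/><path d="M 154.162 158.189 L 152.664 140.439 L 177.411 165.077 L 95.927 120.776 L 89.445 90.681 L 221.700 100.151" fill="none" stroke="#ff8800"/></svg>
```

1 u = 1 mm; y_m = 192.998 − y.

[1] `<path>` cubic bezier, #ff8800→score S646 F1539: (145.585,78.514) → (145.640,80.437) → (149.758,95.712) → (156.311,114.675) → (163.671,127.662) → (170.210,125.009)

[2] `<polyline>` open polyline, #ff8800→score S646 F1539: (228.300,77.085) → (27.275,104.434) → (100.098,85.358)

[3] `<path>` regular polygon, #ff8800→score S646 F1539: (156.530,105.476) → (121.265,91.604) → (126.884,129.081) → (156.530,105.476) (closed)

[4] `<rect>` rectangle, #ff8800→score S646 F1539: (41.865,116.398) → (50.575,116.398) → (50.575,103.611) → (41.865,103.611) → (41.865,116.398) (closed)

[5] `<path>` line segment, #ff8800→score S646 F1539: (151.316,152.080) → (200.486,68.316)

[6] `<path>` open polyline, #ff8800→score S646 F1539: (154.162,34.809) → (152.664,52.559) → (177.411,27.921) → (95.927,72.222) → (89.445,102.317) → (221.700,92.847)

G21
G90
G0 X145.585 Y78.514
M3 S646
G1 X145.640 Y80.437 F1539
G1 X149.758 Y95.712
G1 X156.311 Y114.675
G1 X163.671 Y127.662
G1 X170.210 Y125.009
G0 X228.300 Y77.085
M3 S646
G1 X27.275 Y104.434 F1539
G1 X100.098 Y85.358
G0 X156.530 Y105.476
M3 S646
G1 X121.265 Y91.604 F1539
G1 X126.884 Y129.081
G1 X156.530 Y105.476
G0 X41.865 Y116.398
M3 S646
G1 X50.575 Y116.398 F1539
G1 X50.575 Y103.611
G1 X41.865 Y103.611
G1 X41.865 Y116.398
G0 X151.316 Y152.080
M3 S646
G1 X200.486 Y68.316 F1539
G0 X154.162 Y34.809
M3 S646
G1 X152.664 Y52.559 F1539
G1 X177.411 Y27.921
G1 X95.927 Y72.222
G1 X89.445 Y102.317
G1 X221.700 Y92.847
M5
G0 X0.000 Y0.000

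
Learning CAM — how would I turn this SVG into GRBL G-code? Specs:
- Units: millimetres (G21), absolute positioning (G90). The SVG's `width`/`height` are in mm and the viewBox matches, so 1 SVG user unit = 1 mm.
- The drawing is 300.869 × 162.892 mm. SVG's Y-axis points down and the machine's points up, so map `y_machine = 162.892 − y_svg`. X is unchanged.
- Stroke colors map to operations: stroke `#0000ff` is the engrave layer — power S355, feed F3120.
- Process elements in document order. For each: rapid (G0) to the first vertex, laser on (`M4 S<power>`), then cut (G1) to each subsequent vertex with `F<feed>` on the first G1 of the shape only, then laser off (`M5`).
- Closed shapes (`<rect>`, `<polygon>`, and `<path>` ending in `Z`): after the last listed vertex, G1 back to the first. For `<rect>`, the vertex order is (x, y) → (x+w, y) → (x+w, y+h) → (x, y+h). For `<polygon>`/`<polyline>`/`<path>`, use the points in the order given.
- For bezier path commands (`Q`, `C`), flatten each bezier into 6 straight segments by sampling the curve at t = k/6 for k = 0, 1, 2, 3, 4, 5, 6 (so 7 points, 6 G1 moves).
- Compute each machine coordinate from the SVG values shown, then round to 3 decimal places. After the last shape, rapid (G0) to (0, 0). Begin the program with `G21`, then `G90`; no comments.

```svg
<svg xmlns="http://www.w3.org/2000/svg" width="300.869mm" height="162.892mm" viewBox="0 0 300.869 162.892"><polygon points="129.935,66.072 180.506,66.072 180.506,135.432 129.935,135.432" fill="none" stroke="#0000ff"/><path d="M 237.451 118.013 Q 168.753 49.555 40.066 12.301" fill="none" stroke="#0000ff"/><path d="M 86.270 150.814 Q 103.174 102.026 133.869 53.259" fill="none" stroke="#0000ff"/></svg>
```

1 u = 1 mm; y_m = 162.892 − y.

[1] `<polygon>` rectangle, #0000ff→engrave S355 F3120: (129.935,96.820) → (180.506,96.820) → (180.506,27.460) → (129.935,27.460) → (129.935,96.820) (closed)

[2] `<path>` quadratic bezier, #0000ff→engrave S355 F3120: (237.451,44.879) → (212.885,66.832) → (184.987,87.051) → (153.756,105.536) → (119.192,122.288) → (81.295,137.306) → (40.066,150.591)

[3] `<path>` quadratic bezier, #0000ff→engrave S355 F3120: (86.270,12.078) → (92.288,28.340) → (99.072,44.601) → (106.622,60.861) → (114.938,77.119) → (124.020,93.377) → (133.869,109.633)

G21
G90
G0 X129.935 Y96.820
M4 S355
G1 X180.506 Y96.820 F3120
G1 X180.506 Y27.460
G1 X129.935 Y27.460
G1 X129.935 Y96.820
M5
G0 X237.451 Y44.879
M4 S355
G1 X212.885 Y66.832 F3120
G1 X184.987 Y87.051
G1 X153.756 Y105.536
G1 X119.192 Y122.288
G1 X81.295 Y137.306
G1 X40.066 Y150.591
M5
G0 X86.270 Y12.078
M4 S355
G1 X92.288 Y28.340 F3120
G1 X99.072 Y44.601
G1 X106.622 Y60.861
G1 X114.938 Y77.119
G1 X124.020 Y93.377
G1 X133.869 Y109.633
M5
G0 X0.000 Y0.000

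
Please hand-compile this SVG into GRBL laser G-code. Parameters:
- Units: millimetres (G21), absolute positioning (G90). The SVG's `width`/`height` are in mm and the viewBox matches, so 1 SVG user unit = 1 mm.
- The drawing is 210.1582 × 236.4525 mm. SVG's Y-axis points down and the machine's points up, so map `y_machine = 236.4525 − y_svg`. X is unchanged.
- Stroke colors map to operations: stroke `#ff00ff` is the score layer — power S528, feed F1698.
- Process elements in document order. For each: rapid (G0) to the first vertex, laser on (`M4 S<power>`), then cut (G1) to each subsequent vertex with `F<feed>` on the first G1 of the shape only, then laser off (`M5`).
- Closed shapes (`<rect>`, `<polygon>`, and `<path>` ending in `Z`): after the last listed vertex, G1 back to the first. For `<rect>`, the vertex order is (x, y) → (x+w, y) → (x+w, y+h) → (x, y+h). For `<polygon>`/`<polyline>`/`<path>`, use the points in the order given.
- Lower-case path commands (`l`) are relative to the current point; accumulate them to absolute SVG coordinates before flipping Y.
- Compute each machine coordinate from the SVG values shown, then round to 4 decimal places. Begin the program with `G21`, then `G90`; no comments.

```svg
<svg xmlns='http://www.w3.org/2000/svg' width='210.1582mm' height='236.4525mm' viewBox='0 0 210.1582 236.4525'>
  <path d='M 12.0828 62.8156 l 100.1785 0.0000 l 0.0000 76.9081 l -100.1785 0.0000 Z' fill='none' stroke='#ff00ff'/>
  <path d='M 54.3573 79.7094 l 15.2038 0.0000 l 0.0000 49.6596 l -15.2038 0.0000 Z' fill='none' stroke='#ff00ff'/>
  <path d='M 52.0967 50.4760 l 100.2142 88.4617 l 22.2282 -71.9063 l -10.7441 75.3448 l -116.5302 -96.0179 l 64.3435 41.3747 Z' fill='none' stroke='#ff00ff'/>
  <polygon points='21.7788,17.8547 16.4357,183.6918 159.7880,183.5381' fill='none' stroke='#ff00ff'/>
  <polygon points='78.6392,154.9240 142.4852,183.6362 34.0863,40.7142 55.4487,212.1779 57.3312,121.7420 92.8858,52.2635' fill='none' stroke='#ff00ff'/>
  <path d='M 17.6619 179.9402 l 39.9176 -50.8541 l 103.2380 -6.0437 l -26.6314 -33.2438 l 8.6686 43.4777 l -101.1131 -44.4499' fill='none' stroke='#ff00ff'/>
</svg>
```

G21
G90
G0 X12.0828 Y173.6369
M4 S528
G1 X112.2613 Y173.6369 F1698
G1 X112.2613 Y96.7288
G1 X12.0828 Y96.7288
G1 X12.0828 Y173.6369
M5
G0 X54.3573 Y156.7431
M4 S528
G1 X69.5611 Y156.7431 F1698
G1 X69.5611 Y107.0835
G1 X54.3573 Y107.0835
G1 X54.3573 Y156.7431
M5
G0 X52.0967 Y185.9765
M4 S528
G1 X152.3109 Y97.5148 F1698
G1 X174.5391 Y169.4211
G1 X163.7950 Y94.0763
G1 X47.2648 Y190.0942
G1 X111.6083 Y148.7195
G1 X52.0967 Y185.9765
M5
G0 X21.7788 Y218.5978
M4 S528
G1 X16.4357 Y52.7607 F1698
G1 X159.7880 Y52.9144
G1 X21.7788 Y218.5978
M5
G0 X78.6392 Y81.5285
M4 S528
G1 X142.4852 Y52.8163 F1698
G1 X34.0863 Y195.7383
G1 X55.4487 Y24.2746
G1 X57.3312 Y114.7105
G1 X92.8858 Y184.1890
G1 X78.6392 Y81.5285
M5
G0 X17.6619 Y56.5123
M4 S528
G1 X57.5795 Y107.3664 F1698
G1 X160.8175 Y113.4101
G1 X134.1861 Y146.6539
G1 X142.8547 Y103.1762
G1 X41.7416 Y147.6261
M5

viewBox `0 0 210.1582 236.4525` with mm width/height → 1 unit = 1 mm. Flip: y_m = 236.4525 − y_svg.

**Shape 1** — `<path>` rectangle, stroke `#ff00ff` → score (S528, F1698). Machine vertices: (12.0828,173.6369) → (112.2613,173.6369) → (112.2613,96.7288) → (12.0828,96.7288) → (12.0828,173.6369). Closed: final G1 returns to the first vertex.

**Shape 2** — `<path>` rectangle, stroke `#ff00ff` → score (S528, F1698). Machine vertices: (54.3573,156.7431) → (69.5611,156.7431) → (69.5611,107.0835) → (54.3573,107.0835) → (54.3573,156.7431). Closed: final G1 returns to the first vertex.

**Shape 3** — `<path>` closed polygon, stroke `#ff00ff` → score (S528, F1698). Machine vertices: (52.0967,185.9765) → (152.3109,97.5148) → (174.5391,169.4211) → (163.7950,94.0763) → (47.2648,190.0942) → (111.6083,148.7195) → (52.0967,185.9765). Closed: final G1 returns to the first vertex.

**Shape 4** — `<polygon>` closed polygon, stroke `#ff00ff` → score (S528, F1698). Machine vertices: (21.7788,218.5978) → (16.4357,52.7607) → (159.7880,52.9144) → (21.7788,218.5978). Closed: final G1 returns to the first vertex.

**Shape 5** — `<polygon>` closed polygon, stroke `#ff00ff` → score (S528, F1698). Machine vertices: (78.6392,81.5285) → (142.4852,52.8163) → (34.0863,195.7383) → (55.4487,24.2746) → (57.3312,114.7105) → (92.8858,184.1890) → (78.6392,81.5285). Closed: final G1 returns to the first vertex.

**Shape 6** — `<path>` open polyline, stroke `#ff00ff` → score (S528, F1698). Machine vertices: (17.6619,56.5123) → (57.5795,107.3664) → (160.8175,113.4101) → (134.1861,146.6539) → (142.8547,103.1762) → (41.7416,147.6261). Open path.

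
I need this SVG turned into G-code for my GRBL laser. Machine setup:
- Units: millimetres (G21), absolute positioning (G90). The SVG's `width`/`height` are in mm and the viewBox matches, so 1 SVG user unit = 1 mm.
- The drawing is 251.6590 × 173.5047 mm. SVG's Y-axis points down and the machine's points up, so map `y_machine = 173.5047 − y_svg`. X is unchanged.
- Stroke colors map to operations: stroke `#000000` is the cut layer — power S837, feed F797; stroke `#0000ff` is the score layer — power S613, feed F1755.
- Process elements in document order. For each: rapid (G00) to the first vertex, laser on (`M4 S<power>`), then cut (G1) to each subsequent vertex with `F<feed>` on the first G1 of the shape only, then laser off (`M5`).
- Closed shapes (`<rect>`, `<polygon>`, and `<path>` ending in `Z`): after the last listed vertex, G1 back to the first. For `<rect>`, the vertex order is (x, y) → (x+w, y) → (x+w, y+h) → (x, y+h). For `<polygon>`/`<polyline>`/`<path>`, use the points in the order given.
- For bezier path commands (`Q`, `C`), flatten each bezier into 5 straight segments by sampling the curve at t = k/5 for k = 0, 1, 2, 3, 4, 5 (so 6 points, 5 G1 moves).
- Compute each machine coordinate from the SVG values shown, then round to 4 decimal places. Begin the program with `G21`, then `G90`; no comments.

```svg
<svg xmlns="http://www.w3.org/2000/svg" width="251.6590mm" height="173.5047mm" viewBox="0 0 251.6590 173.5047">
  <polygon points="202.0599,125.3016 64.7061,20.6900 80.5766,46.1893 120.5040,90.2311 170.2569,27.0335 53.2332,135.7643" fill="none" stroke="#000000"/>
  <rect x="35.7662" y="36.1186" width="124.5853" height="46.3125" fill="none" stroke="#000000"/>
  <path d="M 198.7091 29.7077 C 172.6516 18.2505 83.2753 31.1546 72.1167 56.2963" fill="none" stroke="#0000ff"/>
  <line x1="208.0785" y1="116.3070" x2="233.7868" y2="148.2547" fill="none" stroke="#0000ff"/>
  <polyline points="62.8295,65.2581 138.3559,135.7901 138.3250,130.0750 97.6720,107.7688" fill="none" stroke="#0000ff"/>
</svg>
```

G21
G90
G00 X202.0599 Y48.2031
M4 S837
G1 X64.7061 Y152.8147 F797
G1 X80.5766 Y127.3154
G1 X120.5040 Y83.2736
G1 X170.2569 Y146.4712
G1 X53.2332 Y37.7404
G1 X202.0599 Y48.2031
M5
G00 X35.7662 Y137.3861
M4 S837
G1 X160.3515 Y137.3861 F797
G1 X160.3515 Y91.0736
G1 X35.7662 Y91.0736
G1 X35.7662 Y137.3861
M5
G00 X198.7091 Y143.7970
M4 S613
G1 X176.6086 Y147.8450 F1755
G1 X146.1054 Y146.6281
G1 X113.9932 Y140.7285
G1 X87.0657 Y130.7279
G1 X72.1167 Y117.2084
M5
G00 X208.0785 Y57.1977
M4 S613
G1 X233.7868 Y25.2500 F1755
M5
G00 X62.8295 Y108.2466
M4 S613
G1 X138.3559 Y37.7146 F1755
G1 X138.3250 Y43.4297
G1 X97.6720 Y65.7359
M5

viewBox `0 0 251.6590 173.5047` with mm width/height → 1 unit = 1 mm. Flip: y_m = 173.5047 − y_svg.

**Shape 1** — `<polygon>` closed polygon, stroke `#000000` → cut (S837, F797). Machine vertices: (202.0599,48.2031) → (64.7061,152.8147) → (80.5766,127.3154) → (120.5040,83.2736) → (170.2569,146.4712) → (53.2332,37.7404) → (202.0599,48.2031). Closed: final G1 returns to the first vertex.

**Shape 2** — `<rect>` rectangle, stroke `#000000` → cut (S837, F797). Machine vertices: (35.7662,137.3861) → (160.3515,137.3861) → (160.3515,91.0736) → (35.7662,91.0736) → (35.7662,137.3861). Closed: final G1 returns to the first vertex.

**Shape 3** — `<path>` cubic bezier, stroke `#0000ff` → score (S613, F1755). Control points (SVG): P0=(198.7091,29.7077), P1=(172.6516,18.2505), P2=(83.2753,31.1546), P3=(72.1167,56.2963); sampled at t=k/5. Machine vertices: (198.7091,143.7970) → (176.6086,147.8450) → (146.1054,146.6281) → (113.9932,140.7285) → (87.0657,130.7279) → (72.1167,117.2084). Open path.

**Shape 4** — `<line>` line segment, stroke `#0000ff` → score (S613, F1755). Machine vertices: (208.0785,57.1977) → (233.7868,25.2500). Open path.

**Shape 5** — `<polyline>` open polyline, stroke `#0000ff` → score (S613, F1755). Machine vertices: (62.8295,108.2466) → (138.3559,37.7146) → (138.3250,43.4297) → (97.6720,65.7359). Open path.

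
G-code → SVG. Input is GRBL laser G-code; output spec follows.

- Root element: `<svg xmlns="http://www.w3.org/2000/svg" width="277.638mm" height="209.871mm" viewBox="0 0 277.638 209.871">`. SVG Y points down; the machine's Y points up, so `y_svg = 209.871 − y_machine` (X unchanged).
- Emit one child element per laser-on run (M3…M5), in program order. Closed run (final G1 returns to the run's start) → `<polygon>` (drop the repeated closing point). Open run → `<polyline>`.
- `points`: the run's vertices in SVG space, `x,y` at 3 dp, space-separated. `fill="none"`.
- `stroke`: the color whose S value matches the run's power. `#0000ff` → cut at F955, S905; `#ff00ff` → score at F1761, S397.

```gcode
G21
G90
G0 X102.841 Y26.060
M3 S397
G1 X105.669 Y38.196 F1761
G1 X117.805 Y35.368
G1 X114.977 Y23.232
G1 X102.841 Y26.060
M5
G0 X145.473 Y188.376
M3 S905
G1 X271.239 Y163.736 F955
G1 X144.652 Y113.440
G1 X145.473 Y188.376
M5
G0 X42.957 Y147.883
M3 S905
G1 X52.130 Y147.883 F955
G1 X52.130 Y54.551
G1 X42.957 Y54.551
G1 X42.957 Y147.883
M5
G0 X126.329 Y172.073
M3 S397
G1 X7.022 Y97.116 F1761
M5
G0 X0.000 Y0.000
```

Each laser-on run becomes one SVG element. Flip Y back into SVG space with y_svg = 209.871 − y_machine.

Run 1: the run's S397 means `#ff00ff` (score). The run returns to its start, so emit a `<polygon>` with points (Y-flipped): 102.841,183.811 105.669,171.675 117.805,174.503 114.977,186.639.

Run 2: S905 ⇒ cut layer `#0000ff`. The run returns to its start, so emit a `<polygon>` with points (Y-flipped): 145.473,21.495 271.239,46.135 144.652,96.431.

Run 3: S905 ⇒ cut layer `#0000ff`. The run returns to its start, so emit a `<polygon>` with points (Y-flipped): 42.957,61.988 52.130,61.988 52.130,155.320 42.957,155.320.

Run 4: the run's S397 means `#ff00ff` (score). The run is open, so emit a `<polyline>` with points (Y-flipped): 126.329,37.798 7.022,112.755.

<svg xmlns="http://www.w3.org/2000/svg" width="277.638mm" height="209.871mm" viewBox="0 0 277.638 209.871">
  <polygon points="102.841,183.811 105.669,171.675 117.805,174.503 114.977,186.639" fill="none" stroke="#ff00ff"/>
  <polygon points="145.473,21.495 271.239,46.135 144.652,96.431" fill="none" stroke="#0000ff"/>
  <polygon points="42.957,61.988 52.130,61.988 52.130,155.320 42.957,155.320" fill="none" stroke="#0000ff"/>
  <polyline points="126.329,37.798 7.022,112.755" fill="none" stroke="#ff00ff"/>
</svg>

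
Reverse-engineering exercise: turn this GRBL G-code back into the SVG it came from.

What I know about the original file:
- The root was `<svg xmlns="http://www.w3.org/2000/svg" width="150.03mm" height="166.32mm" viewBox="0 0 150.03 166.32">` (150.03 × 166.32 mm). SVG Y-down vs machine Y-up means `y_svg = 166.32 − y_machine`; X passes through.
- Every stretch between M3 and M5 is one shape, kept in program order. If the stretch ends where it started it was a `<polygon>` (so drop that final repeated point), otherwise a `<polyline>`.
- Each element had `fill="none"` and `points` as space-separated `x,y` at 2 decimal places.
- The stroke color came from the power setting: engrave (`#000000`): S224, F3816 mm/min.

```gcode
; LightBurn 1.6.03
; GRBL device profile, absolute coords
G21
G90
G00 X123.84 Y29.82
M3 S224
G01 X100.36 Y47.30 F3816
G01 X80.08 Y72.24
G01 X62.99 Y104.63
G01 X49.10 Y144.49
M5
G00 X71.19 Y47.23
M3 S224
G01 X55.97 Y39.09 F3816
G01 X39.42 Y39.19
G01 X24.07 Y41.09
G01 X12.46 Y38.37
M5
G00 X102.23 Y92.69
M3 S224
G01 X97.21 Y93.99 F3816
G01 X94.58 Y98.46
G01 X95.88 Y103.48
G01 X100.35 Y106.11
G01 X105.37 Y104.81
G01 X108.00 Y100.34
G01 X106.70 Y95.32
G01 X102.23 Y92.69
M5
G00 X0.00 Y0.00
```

Each laser-on run becomes one SVG element. Flip Y back into SVG space with y_svg = 166.32 − y_machine. Every run uses S224, so all elements get stroke `#000000` (engrave).

Run 1: The run is open, so emit a `<polyline>` with points (Y-flipped): 123.84,136.50 100.36,119.02 80.08,94.08 62.99,61.69 49.10,21.83.

Run 2: The run is open, so emit a `<polyline>` with points (Y-flipped): 71.19,119.09 55.97,127.23 39.42,127.13 24.07,125.23 12.46,127.95.

Run 3: The run returns to its start, so emit a `<polygon>` with points (Y-flipped): 102.23,73.63 97.21,72.33 94.58,67.86 95.88,62.84 100.35,60.21 105.37,61.51 108.00,65.98 106.70,71.00.

<svg xmlns="http://www.w3.org/2000/svg" width="150.03mm" height="166.32mm" viewBox="0 0 150.03 166.32">
  <polyline points="123.84,136.50 100.36,119.02 80.08,94.08 62.99,61.69 49.10,21.83" fill="none" stroke="#000000"/>
  <polyline points="71.19,119.09 55.97,127.23 39.42,127.13 24.07,125.23 12.46,127.95" fill="none" stroke="#000000"/>
  <polygon points="102.23,73.63 97.21,72.33 94.58,67.86 95.88,62.84 100.35,60.21 105.37,61.51 108.00,65.98 106.70,71.00" fill="none" stroke="#000000"/>
</svg>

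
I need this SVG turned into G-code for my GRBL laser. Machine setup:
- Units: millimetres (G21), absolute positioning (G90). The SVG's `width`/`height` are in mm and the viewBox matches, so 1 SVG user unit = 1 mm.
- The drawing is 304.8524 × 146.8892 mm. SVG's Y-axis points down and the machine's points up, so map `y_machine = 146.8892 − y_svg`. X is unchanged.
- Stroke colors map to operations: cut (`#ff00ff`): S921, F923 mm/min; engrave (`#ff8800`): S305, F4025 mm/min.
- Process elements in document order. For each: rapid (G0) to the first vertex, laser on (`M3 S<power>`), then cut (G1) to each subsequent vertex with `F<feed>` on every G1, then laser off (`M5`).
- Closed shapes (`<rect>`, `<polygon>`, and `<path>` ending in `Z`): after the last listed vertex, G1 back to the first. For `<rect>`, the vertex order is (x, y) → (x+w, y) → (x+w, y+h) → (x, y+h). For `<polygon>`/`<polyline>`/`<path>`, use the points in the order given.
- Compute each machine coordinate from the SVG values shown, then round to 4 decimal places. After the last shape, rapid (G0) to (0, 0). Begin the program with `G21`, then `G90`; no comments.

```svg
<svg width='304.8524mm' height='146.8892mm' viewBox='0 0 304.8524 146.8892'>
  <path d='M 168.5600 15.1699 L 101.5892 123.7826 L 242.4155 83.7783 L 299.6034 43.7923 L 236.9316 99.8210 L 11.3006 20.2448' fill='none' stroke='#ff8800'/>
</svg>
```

Since the viewBox matches the mm dimensions, user units are millimetres directly. The only transform is the Y-flip y_m = 146.8892 − y_svg.

Shape 1 is a open polyline drawn with `<path>`. Its stroke #ff8800 means engrave at S305, F4025. After flipping Y the toolpath is (168.5600,131.7193) → (101.5892,23.1066) → (242.4155,63.1109) → (299.6034,103.0969) → (236.9316,47.0682) → (11.3006,126.6444).

G21
G90
G0 X168.5600 Y131.7193
M3 S305
G1 X101.5892 Y23.1066 F4025
G1 X242.4155 Y63.1109 F4025
G1 X299.6034 Y103.0969 F4025
G1 X236.9316 Y47.0682 F4025
G1 X11.3006 Y126.6444 F4025
M5
G0 X0.0000 Y0.0000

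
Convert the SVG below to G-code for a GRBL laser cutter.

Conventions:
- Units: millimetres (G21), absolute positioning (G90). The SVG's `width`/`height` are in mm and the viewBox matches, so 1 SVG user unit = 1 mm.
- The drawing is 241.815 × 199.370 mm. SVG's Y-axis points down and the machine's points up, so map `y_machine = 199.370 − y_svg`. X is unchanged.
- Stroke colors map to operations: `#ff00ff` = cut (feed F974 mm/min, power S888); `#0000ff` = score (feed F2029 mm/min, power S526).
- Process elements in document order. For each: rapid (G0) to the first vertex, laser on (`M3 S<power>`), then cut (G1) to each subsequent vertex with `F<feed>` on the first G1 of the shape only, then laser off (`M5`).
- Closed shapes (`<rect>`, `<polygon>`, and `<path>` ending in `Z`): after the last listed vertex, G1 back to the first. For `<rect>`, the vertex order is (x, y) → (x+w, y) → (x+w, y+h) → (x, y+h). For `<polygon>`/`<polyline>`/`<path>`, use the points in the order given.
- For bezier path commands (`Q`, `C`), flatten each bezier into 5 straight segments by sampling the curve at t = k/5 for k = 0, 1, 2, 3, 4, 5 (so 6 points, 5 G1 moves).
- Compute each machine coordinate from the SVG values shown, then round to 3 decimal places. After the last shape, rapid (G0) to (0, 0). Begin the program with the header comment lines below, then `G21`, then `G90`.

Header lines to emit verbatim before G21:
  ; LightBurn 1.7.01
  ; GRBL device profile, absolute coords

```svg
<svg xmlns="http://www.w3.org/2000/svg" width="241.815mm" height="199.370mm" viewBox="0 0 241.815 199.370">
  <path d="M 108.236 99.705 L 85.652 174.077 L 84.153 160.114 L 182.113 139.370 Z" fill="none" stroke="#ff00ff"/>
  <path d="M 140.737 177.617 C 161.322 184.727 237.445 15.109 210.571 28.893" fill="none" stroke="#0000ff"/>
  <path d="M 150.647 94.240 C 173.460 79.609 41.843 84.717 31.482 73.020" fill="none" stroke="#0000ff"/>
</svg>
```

; LightBurn 1.7.01
; GRBL device profile, absolute coords
G21
G90
G0 X108.236 Y99.665
M3 S888
G1 X85.652 Y25.293 F974
G1 X84.153 Y39.256
G1 X182.113 Y60.000
G1 X108.236 Y99.665
M5
G0 X140.737 Y21.753
M3 S526
G1 X158.484 Y35.813 F2029
G1 X181.951 Y75.002
G1 X203.527 Y122.033
G1 X215.604 Y159.620
G1 X210.571 Y170.477
M5
G0 X150.647 Y105.130
M3 S526
G1 X148.009 Y111.832 F2029
G1 X121.540 Y115.551
G1 X84.474 Y118.041
G1 X50.044 Y121.056
G1 X31.482 Y126.350
M5
G0 X0.000 Y0.000

1 u = 1 mm; y_m = 199.370 − y.

[1] `<path>` closed polygon, #ff00ff→cut S888 F974: (108.236,99.665) → (85.652,25.293) → (84.153,39.256) → (182.113,60.000) → (108.236,99.665) (closed)

[2] `<path>` cubic bezier, #0000ff→score S526 F2029: (140.737,21.753) → (158.484,35.813) → (181.951,75.002) → (203.527,122.033) → (215.604,159.620) → (210.571,170.477)

[3] `<path>` cubic bezier, #0000ff→score S526 F2029: (150.647,105.130) → (148.009,111.832) → (121.540,115.551) → (84.474,118.041) → (50.044,121.056) → (31.482,126.350)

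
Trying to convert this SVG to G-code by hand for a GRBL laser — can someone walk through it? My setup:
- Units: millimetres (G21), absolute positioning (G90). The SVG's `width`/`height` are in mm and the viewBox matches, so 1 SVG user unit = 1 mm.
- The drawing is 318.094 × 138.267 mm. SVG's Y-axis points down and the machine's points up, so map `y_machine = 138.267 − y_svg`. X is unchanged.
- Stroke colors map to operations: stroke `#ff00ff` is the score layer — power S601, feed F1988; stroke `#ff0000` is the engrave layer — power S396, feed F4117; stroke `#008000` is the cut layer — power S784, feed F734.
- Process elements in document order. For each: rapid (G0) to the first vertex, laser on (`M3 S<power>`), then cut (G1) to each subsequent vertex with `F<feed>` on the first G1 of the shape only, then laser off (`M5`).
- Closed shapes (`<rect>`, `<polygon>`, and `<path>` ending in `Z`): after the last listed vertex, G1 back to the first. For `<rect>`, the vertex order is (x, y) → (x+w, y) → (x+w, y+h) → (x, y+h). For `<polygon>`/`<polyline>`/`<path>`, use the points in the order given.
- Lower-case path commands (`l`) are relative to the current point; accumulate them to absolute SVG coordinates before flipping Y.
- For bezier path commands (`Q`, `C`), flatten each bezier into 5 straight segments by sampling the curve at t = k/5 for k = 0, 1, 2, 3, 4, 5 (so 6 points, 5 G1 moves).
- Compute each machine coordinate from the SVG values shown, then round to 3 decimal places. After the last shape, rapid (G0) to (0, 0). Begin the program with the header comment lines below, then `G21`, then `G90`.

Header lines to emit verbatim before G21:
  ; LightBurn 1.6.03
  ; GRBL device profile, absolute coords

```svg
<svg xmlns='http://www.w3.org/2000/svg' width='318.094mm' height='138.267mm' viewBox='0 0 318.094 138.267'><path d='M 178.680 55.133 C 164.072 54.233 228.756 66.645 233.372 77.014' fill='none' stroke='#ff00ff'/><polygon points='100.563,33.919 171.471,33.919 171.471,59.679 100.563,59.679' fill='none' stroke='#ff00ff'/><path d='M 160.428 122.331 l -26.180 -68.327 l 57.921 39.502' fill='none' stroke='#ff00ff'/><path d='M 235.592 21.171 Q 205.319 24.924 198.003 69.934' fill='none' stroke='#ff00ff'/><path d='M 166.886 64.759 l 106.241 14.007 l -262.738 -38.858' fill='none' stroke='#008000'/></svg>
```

1 u = 1 mm; y_m = 138.267 − y.

[1] `<path>` cubic bezier, #ff00ff→score S601 F1988: (178.680,83.134) → (178.315,82.199) → (190.292,78.807) → (207.919,73.694) → (224.509,67.597) → (233.372,61.253)

[2] `<polygon>` rectangle, #ff00ff→score S601 F1988: (100.563,104.348) → (171.471,104.348) → (171.471,78.588) → (100.563,78.588) → (100.563,104.348) (closed)

[3] `<path>` open polyline, #ff00ff→score S601 F1988: (160.428,15.936) → (134.248,84.263) → (192.169,44.761)

[4] `<path>` quadratic bezier, #ff00ff→score S601 F1988: (235.592,117.096) → (224.401,113.945) → (215.047,107.492) → (207.529,97.740) → (201.848,84.687) → (198.003,68.333)

[5] `<path>` open polyline, #008000→cut S784 F734: (166.886,73.508) → (273.127,59.501) → (10.389,98.359)

; LightBurn 1.6.03
; GRBL device profile, absolute coords
G21
G90
G0 X178.680 Y83.134
M3 S601
G1 X178.315 Y82.199 F1988
G1 X190.292 Y78.807
G1 X207.919 Y73.694
G1 X224.509 Y67.597
G1 X233.372 Y61.253
M5
G0 X100.563 Y104.348
M3 S601
G1 X171.471 Y104.348 F1988
G1 X171.471 Y78.588
G1 X100.563 Y78.588
G1 X100.563 Y104.348
M5
G0 X160.428 Y15.936
M3 S601
G1 X134.248 Y84.263 F1988
G1 X192.169 Y44.761
M5
G0 X235.592 Y117.096
M3 S601
G1 X224.401 Y113.945 F1988
G1 X215.047 Y107.492
G1 X207.529 Y97.740
G1 X201.848 Y84.687
G1 X198.003 Y68.333
M5
G0 X166.886 Y73.508
M3 S784
G1 X273.127 Y59.501 F734
G1 X10.389 Y98.359
M5
G0 X0.000 Y0.000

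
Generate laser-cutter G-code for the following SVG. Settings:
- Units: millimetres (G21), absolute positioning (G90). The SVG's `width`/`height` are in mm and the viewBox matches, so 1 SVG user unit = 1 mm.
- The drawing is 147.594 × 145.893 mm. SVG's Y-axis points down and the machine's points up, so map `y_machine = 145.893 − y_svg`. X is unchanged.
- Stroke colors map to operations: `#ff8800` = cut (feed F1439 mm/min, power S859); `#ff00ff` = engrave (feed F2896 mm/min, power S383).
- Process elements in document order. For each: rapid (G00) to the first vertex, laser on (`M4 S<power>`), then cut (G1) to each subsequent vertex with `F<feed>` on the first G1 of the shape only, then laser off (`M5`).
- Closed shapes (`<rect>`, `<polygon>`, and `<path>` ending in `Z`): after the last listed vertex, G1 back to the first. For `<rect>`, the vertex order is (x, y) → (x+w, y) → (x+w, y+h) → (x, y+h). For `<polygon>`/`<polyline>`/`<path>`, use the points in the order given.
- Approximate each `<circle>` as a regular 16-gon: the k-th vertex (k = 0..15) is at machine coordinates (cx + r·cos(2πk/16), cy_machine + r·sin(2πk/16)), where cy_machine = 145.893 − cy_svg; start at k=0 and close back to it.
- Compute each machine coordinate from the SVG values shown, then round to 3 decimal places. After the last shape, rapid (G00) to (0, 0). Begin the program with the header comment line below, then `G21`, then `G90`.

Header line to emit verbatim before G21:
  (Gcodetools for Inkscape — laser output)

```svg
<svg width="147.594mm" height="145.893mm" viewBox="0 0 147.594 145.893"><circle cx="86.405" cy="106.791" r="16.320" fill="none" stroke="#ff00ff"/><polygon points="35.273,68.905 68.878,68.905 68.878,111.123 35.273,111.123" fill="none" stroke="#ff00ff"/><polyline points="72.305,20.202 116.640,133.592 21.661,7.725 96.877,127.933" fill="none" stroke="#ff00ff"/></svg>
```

(Gcodetools for Inkscape — laser output)
G21
G90
G00 X102.725 Y39.102
M4 S383
G1 X101.483 Y45.347 F2896
G1 X97.945 Y50.642
G1 X92.650 Y54.180
G1 X86.405 Y55.422
G1 X80.160 Y54.180
G1 X74.865 Y50.642
G1 X71.327 Y45.347
G1 X70.085 Y39.102
G1 X71.327 Y32.857
G1 X74.865 Y27.562
G1 X80.160 Y24.024
G1 X86.405 Y22.782
G1 X92.650 Y24.024
G1 X97.945 Y27.562
G1 X101.483 Y32.857
G1 X102.725 Y39.102
M5
G00 X35.273 Y76.988
M4 S383
G1 X68.878 Y76.988 F2896
G1 X68.878 Y34.770
G1 X35.273 Y34.770
G1 X35.273 Y76.988
M5
G00 X72.305 Y125.691
M4 S383
G1 X116.640 Y12.301 F2896
G1 X21.661 Y138.168
G1 X96.877 Y17.960
M5
G00 X0.000 Y0.000

1 u = 1 mm; y_m = 145.893 − y.

[1] `<circle>` circle, #ff00ff→engrave S383 F2896: (102.725,39.102) → (101.483,45.347) → (97.945,50.642) → (92.650,54.180) → (86.405,55.422) → (80.160,54.180) → (74.865,50.642) → (71.327,45.347) → (70.085,39.102) → (71.327,32.857) → (74.865,27.562) → (80.160,24.024) → (86.405,22.782) → (92.650,24.024) → (97.945,27.562) → (101.483,32.857) → (102.725,39.102) (closed)

[2] `<polygon>` rectangle, #ff00ff→engrave S383 F2896: (35.273,76.988) → (68.878,76.988) → (68.878,34.770) → (35.273,34.770) → (35.273,76.988) (closed)

[3] `<polyline>` open polyline, #ff00ff→engrave S383 F2896: (72.305,125.691) → (116.640,12.301) → (21.661,138.168) → (96.877,17.960)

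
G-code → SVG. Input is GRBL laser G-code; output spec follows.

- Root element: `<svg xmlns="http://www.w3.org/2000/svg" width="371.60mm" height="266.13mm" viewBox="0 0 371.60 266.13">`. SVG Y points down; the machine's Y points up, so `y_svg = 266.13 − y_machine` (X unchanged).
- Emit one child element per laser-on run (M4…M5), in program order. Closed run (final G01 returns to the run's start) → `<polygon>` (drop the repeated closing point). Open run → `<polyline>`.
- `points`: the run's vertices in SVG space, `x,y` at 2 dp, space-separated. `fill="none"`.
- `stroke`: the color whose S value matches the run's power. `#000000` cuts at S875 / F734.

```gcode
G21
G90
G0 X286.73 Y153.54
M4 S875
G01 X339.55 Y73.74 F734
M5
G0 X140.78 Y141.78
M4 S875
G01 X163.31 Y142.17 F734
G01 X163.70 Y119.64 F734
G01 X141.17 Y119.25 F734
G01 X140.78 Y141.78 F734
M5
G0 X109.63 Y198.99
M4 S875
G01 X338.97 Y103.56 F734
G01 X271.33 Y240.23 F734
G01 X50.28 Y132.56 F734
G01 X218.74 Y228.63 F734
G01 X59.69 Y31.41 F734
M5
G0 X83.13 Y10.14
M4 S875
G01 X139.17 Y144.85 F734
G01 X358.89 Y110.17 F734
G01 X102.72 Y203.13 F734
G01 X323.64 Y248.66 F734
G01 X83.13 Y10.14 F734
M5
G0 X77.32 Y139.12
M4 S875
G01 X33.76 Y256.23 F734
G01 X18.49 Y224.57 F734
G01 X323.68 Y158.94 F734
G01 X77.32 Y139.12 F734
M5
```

Each laser-on run becomes one SVG element. Flip Y back into SVG space with y_svg = 266.13 − y_machine. Every run uses S875, so all elements get stroke `#000000` (cut).

Run 1: The run is open, so emit a `<polyline>` with points (Y-flipped): 286.73,112.59 339.55,192.39.

Run 2: The run returns to its start, so emit a `<polygon>` with points (Y-flipped): 140.78,124.35 163.31,123.96 163.70,146.49 141.17,146.88.

Run 3: The run is open, so emit a `<polyline>` with points (Y-flipped): 109.63,67.14 338.97,162.57 271.33,25.90 50.28,133.57 218.74,37.50 59.69,234.72.

Run 4: The run returns to its start, so emit a `<polygon>` with points (Y-flipped): 83.13,255.99 139.17,121.28 358.89,155.96 102.72,63.00 323.64,17.47.

Run 5: The run returns to its start, so emit a `<polygon>` with points (Y-flipped): 77.32,127.01 33.76,9.90 18.49,41.56 323.68,107.19.

<svg xmlns="http://www.w3.org/2000/svg" width="371.60mm" height="266.13mm" viewBox="0 0 371.60 266.13">
  <polyline points="286.73,112.59 339.55,192.39" fill="none" stroke="#000000"/>
  <polygon points="140.78,124.35 163.31,123.96 163.70,146.49 141.17,146.88" fill="none" stroke="#000000"/>
  <polyline points="109.63,67.14 338.97,162.57 271.33,25.90 50.28,133.57 218.74,37.50 59.69,234.72" fill="none" stroke="#000000"/>
  <polygon points="83.13,255.99 139.17,121.28 358.89,155.96 102.72,63.00 323.64,17.47" fill="none" stroke="#000000"/>
  <polygon points="77.32,127.01 33.76,9.90 18.49,41.56 323.68,107.19" fill="none" stroke="#000000"/>
</svg>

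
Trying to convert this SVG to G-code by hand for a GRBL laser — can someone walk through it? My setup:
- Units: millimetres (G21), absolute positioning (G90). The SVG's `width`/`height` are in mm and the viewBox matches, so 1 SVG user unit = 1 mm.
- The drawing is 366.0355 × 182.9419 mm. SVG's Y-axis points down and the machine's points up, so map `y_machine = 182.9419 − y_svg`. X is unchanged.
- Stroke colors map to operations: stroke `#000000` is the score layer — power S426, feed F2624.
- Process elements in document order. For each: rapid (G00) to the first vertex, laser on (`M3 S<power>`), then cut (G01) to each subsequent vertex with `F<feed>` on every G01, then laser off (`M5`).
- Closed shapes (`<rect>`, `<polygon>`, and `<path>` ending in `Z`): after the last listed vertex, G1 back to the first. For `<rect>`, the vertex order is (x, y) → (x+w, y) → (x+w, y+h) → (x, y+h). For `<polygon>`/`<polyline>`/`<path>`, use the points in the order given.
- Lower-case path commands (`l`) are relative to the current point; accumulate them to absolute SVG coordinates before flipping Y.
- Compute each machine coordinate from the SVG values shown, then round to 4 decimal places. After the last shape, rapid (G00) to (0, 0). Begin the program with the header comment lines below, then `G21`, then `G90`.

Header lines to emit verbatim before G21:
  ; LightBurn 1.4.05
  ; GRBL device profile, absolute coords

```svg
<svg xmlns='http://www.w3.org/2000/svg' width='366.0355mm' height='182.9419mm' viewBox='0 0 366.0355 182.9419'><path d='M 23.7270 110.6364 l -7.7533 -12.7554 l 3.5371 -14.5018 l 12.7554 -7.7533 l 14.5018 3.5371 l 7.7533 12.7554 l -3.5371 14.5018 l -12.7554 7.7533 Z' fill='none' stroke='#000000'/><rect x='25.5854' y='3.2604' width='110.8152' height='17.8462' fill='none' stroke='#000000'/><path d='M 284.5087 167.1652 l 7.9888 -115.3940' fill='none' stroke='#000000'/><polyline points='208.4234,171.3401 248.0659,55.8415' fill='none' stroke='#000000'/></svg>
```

; LightBurn 1.4.05
; GRBL device profile, absolute coords
G21
G90
G00 X23.7270 Y72.3055
M3 S426
G01 X15.9737 Y85.0609 F2624
G01 X19.5108 Y99.5627 F2624
G01 X32.2662 Y107.3160 F2624
G01 X46.7680 Y103.7789 F2624
G01 X54.5213 Y91.0235 F2624
G01 X50.9842 Y76.5217 F2624
G01 X38.2288 Y68.7684 F2624
G01 X23.7270 Y72.3055 F2624
M5
G00 X25.5854 Y179.6815
M3 S426
G01 X136.4006 Y179.6815 F2624
G01 X136.4006 Y161.8353 F2624
G01 X25.5854 Y161.8353 F2624
G01 X25.5854 Y179.6815 F2624
M5
G00 X284.5087 Y15.7767
M3 S426
G01 X292.4975 Y131.1707 F2624
M5
G00 X208.4234 Y11.6018
M3 S426
G01 X248.0659 Y127.1004 F2624
M5
G00 X0.0000 Y0.0000

viewBox `0 0 366.0355 182.9419` with mm width/height → 1 unit = 1 mm. Flip: y_m = 182.9419 − y_svg.

**Shape 1** — `<path>` regular polygon, stroke `#000000` → score (S426, F2624). Machine vertices: (23.7270,72.3055) → (15.9737,85.0609) → (19.5108,99.5627) → (32.2662,107.3160) → (46.7680,103.7789) → (54.5213,91.0235) → (50.9842,76.5217) → (38.2288,68.7684) → (23.7270,72.3055). Closed: final G1 returns to the first vertex.

**Shape 2** — `<rect>` rectangle, stroke `#000000` → score (S426, F2624). Machine vertices: (25.5854,179.6815) → (136.4006,179.6815) → (136.4006,161.8353) → (25.5854,161.8353) → (25.5854,179.6815). Closed: final G1 returns to the first vertex.

**Shape 3** — `<path>` line segment, stroke `#000000` → score (S426, F2624). Machine vertices: (284.5087,15.7767) → (292.4975,131.1707). Open path.

**Shape 4** — `<polyline>` line segment, stroke `#000000` → score (S426, F2624). Machine vertices: (208.4234,11.6018) → (248.0659,127.1004). Open path.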